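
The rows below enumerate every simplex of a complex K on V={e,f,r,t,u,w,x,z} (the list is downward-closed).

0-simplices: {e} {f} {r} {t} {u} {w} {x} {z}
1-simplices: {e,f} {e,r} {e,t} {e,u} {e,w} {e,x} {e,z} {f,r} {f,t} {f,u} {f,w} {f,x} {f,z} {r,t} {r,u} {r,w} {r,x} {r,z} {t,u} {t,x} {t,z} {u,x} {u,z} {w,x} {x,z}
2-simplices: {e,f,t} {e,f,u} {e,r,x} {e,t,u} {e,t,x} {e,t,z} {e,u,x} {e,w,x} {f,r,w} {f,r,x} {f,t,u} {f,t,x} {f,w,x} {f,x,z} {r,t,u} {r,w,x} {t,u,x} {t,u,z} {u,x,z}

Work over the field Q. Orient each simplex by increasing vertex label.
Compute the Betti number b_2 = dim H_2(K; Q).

b_2=3

n_0=8 n_1=25 n_2=19  [Q]
∂1: piv[ef,er,et,eu,ew,ex,ez] rk=7  ker:fr,ft,fu,fw,fx,fz,rt,ru,rw,rx,rz,tu,tx,tz,ux,uz,wx,xz
∂2: piv[eft,efu,erx,etu,etx,etz,eux,ewx,frw,frx,ftx,fwx,fxz,rtu,tuz,uxz] rk=16  ker:ftu,rwx,tux
b_2=(19−16)−0=3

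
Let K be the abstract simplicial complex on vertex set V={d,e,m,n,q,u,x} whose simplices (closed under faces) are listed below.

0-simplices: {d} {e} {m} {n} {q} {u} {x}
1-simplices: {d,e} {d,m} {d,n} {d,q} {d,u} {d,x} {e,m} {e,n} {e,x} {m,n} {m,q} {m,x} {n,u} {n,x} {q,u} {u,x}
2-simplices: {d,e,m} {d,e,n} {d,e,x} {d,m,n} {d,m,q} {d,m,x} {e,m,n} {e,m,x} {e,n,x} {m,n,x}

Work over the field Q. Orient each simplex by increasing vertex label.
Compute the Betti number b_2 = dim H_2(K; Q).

b_2=3

n_0=7 n_1=16 n_2=10  [Q]
∂1: piv[de,dm,dn,dq,du,dx] rk=6  ker:em,en,ex,mn,mq,mx,nu,nx,qu,ux
∂2: piv[dem,den,dex,dmn,dmq,dmx,enx] rk=7  ker:emn,emx,mnx
b_2=(10−7)−0=3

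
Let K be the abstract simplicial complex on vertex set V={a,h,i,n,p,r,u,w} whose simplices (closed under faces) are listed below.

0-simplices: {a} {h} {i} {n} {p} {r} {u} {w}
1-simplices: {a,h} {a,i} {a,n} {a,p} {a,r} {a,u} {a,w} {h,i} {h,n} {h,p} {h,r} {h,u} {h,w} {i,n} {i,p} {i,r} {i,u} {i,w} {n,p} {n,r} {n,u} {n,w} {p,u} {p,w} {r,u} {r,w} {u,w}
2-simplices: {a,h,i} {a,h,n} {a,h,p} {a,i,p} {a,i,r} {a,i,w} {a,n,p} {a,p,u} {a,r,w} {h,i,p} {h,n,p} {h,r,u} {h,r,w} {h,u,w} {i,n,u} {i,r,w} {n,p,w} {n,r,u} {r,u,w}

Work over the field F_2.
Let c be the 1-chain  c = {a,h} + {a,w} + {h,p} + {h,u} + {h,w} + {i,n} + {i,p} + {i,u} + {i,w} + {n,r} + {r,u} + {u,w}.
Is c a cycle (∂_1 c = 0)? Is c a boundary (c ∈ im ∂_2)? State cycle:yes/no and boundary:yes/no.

n_0=8 n_1=27 n_2=19  [Z2]
∂1: piv[ah,ai,an,ap,ar,au,aw] rk=7  ker:hi,hn,hp,hr,hu,hw,in,ip,ir,iu,iw,np,nr,nu,nw,pu,pw,ru,rw,uw
∂2: piv[ahi,ahn,ahp,aip,air,aiw,anp,apu,arw,hru,hrw,huw,inu,npw,nru] rk=15  ker:hip,hnp,irw,ruw
∂1c = 0
c vs im∂2: reduces to 0 ⇒ boundary

cycle:yes boundary:yes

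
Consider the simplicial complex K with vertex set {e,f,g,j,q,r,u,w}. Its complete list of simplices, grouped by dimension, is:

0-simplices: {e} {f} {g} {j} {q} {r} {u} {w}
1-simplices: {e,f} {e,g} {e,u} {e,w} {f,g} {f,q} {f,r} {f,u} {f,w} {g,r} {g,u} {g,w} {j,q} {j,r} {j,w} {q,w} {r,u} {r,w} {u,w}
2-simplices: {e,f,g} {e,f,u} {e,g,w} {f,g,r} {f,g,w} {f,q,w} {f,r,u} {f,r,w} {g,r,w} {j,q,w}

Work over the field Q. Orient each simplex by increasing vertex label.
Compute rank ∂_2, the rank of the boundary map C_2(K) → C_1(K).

n_0=8 n_1=19 n_2=10  [Q]
∂1: piv[ef,eg,eu,ew,fq,fr,jq] rk=7  ker:fg,fu,fw,gr,gu,gw,jr,jw,qw,ru,rw,uw
∂2: piv[efg,efu,egw,fgr,fgw,fqw,fru,frw,jqw] rk=9  ker:grw
rk∂_2=9

rank∂_2=9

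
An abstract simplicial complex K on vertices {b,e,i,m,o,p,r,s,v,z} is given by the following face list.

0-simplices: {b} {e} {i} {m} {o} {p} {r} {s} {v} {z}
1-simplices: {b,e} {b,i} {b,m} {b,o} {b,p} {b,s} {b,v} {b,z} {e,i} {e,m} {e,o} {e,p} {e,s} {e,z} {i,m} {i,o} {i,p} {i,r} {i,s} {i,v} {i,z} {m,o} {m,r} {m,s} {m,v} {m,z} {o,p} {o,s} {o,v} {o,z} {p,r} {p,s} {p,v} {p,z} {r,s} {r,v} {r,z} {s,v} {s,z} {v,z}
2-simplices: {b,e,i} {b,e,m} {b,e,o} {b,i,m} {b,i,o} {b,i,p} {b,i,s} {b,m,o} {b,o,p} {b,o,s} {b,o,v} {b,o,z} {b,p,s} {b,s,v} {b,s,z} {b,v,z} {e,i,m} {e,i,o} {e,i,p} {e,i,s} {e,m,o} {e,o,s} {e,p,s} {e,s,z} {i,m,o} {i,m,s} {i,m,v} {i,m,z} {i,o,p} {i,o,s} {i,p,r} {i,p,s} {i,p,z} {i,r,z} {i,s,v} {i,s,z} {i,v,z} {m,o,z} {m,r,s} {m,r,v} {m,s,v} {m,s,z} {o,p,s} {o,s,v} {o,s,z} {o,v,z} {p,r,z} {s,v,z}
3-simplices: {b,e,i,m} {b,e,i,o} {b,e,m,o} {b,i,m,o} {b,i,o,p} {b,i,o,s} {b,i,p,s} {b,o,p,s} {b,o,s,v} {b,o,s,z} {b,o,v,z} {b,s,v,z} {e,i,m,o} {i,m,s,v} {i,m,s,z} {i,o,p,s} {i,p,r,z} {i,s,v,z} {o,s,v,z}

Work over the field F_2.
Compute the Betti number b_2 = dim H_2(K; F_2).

b_2=3

n_0=10 n_1=40 n_2=48 n_3=19  [Z2]
∂1: piv[be,bi,bm,bo,bp,bs,bv,bz,ir] rk=9  ker:ei,em,eo,ep,es,ez,im,io,ip,is,iv,iz,mo,mr,ms,mv,mz,op,os,ov,oz,pr,ps,pv,pz,rs,rv,rz,sv,sz,vz
∂2: piv[bei,bem,beo,bim,bio,bip,bis,bmo,bop,bos,bov,boz,bps,bsv,bsz,bvz,eip,eis,esz,ims,imv,imz,ipr,ipz,irz,isv,isz,mrs,mrv] rk=29  ker:eim,eio,emo,eos,eps,imo,iop,ios,ips,ivz,moz,msv,msz,ops,osv,osz,ovz,prz,svz
∂3: piv[beim,beio,bemo,bimo,biop,bios,bips,bops,bosv,bosz,bovz,bsvz,imsv,imsz,iprz,isvz] rk=16  ker:eimo,iops,osvz
b_2=(48−29)−16=3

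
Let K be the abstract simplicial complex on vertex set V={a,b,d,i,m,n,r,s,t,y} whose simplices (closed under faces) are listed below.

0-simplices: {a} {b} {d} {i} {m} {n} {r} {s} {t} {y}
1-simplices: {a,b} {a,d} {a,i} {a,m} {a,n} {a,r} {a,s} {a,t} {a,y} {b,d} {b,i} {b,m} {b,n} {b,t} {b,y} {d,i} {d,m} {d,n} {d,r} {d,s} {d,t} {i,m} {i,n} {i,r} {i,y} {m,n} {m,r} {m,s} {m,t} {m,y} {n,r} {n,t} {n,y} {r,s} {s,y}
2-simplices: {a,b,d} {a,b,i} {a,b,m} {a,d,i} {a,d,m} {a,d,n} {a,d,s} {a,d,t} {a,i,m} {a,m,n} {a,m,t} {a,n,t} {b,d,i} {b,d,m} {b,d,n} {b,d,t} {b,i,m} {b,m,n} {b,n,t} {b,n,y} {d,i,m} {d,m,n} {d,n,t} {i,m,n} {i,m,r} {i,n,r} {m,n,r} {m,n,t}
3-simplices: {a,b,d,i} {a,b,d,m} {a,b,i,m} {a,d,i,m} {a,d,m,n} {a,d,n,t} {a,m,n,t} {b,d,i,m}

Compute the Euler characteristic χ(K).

χ(K)=-5

n_0=10 n_1=35 n_2=28 n_3=8
χ=+10−35+28−8=-5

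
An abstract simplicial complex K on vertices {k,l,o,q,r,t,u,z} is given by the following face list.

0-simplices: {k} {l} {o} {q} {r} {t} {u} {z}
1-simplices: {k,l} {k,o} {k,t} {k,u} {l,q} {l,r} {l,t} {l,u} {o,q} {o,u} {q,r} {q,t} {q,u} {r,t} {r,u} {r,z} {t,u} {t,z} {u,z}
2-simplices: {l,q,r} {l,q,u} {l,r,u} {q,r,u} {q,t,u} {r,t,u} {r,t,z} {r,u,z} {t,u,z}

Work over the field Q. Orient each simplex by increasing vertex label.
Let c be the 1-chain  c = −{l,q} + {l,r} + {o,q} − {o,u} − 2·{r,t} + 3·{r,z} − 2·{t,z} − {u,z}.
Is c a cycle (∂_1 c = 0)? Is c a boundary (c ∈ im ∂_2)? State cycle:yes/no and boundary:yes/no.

n_0=8 n_1=19 n_2=9  [Q]
∂1: piv[kl,ko,kt,ku,lq,lr,rz] rk=7  ker:lt,lu,oq,ou,qr,qt,qu,rt,ru,tu,tz,uz
∂2: piv[lqr,lqu,lru,qtu,rtu,rtz,ruz] rk=7  ker:qru,tuz
∂1c = 0
c vs im∂2: residual ≠ 0 ⇒ not boundary

cycle:yes boundary:no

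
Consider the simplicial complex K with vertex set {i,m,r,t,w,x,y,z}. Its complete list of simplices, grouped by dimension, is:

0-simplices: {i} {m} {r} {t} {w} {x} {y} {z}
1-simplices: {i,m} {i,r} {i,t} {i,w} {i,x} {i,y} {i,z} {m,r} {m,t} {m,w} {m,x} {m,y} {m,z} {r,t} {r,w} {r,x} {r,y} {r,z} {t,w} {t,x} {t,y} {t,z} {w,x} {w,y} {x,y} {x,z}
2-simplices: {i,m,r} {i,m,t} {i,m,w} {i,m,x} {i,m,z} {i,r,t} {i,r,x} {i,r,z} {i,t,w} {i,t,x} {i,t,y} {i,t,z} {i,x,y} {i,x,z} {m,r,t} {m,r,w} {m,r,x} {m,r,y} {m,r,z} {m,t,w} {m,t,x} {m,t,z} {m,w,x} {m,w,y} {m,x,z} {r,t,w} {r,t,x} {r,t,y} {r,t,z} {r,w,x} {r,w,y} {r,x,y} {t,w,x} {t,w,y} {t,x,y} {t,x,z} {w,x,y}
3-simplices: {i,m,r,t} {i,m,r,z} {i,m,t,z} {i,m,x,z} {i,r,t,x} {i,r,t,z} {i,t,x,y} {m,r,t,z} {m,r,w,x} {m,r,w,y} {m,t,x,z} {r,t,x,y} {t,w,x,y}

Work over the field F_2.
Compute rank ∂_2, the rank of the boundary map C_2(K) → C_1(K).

rank∂_2=19

n_0=8 n_1=26 n_2=37 n_3=13  [Z2]
∂1: piv[im,ir,it,iw,ix,iy,iz] rk=7  ker:mr,mt,mw,mx,my,mz,rt,rw,rx,ry,rz,tw,tx,ty,tz,wx,wy,xy,xz
∂2: piv[imr,imt,imw,imx,imz,irt,irx,irz,itw,itx,ity,itz,ixy,ixz,mrw,mry,mwx,mwy,rty] rk=19  ker:mrt,mrx,mrz,mtw,mtx,mtz,mxz,rtw,rtx,rtz,rwx,rwy,rxy,twx,twy,txy,txz,wxy
∂3: piv[imrt,imrz,imtz,imxz,irtx,irtz,itxy,mrwx,mrwy,mtxz,rtxy,twxy] rk=12  ker:mrtz
rk∂_2=19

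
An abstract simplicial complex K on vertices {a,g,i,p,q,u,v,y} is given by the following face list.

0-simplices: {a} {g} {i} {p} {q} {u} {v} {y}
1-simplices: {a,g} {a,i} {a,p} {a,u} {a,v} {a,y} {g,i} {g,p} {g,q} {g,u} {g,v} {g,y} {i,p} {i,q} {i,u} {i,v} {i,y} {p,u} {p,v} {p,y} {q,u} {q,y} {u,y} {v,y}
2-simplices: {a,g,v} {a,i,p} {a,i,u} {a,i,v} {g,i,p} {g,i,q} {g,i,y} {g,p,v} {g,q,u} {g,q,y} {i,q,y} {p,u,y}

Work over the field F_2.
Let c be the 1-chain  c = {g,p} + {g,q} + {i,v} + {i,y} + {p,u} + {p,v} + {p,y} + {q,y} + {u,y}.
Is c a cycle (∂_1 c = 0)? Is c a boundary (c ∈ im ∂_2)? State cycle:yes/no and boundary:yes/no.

cycle:yes boundary:no

n_0=8 n_1=24 n_2=12  [Z2]
∂1: piv[ag,ai,ap,au,av,ay,gq] rk=7  ker:gi,gp,gu,gv,gy,ip,iq,iu,iv,iy,pu,pv,py,qu,qy,uy,vy
∂2: piv[agv,aip,aiu,aiv,gip,giq,giy,gpv,gqu,gqy,puy] rk=11  ker:iqy
∂1c = 0
c vs im∂2: residual ≠ 0 ⇒ not boundary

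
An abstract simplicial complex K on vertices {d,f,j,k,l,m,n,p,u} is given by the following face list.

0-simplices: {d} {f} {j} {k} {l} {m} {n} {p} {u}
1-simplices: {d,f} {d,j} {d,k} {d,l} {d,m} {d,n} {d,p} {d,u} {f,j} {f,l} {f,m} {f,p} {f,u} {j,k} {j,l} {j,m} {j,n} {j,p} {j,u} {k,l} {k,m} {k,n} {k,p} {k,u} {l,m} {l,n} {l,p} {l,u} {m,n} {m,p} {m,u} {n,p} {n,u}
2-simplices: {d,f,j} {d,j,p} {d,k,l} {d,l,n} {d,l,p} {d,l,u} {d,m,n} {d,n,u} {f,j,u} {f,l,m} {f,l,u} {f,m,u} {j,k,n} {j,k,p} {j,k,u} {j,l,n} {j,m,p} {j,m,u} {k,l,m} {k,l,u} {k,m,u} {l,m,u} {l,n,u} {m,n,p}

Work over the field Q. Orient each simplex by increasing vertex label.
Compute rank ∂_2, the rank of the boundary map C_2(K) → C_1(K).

rank∂_2=21

n_0=9 n_1=33 n_2=24  [Q]
∂1: piv[df,dj,dk,dl,dm,dn,dp,du] rk=8  ker:fj,fl,fm,fp,fu,jk,jl,jm,jn,jp,ju,kl,km,kn,kp,ku,lm,ln,lp,lu,mn,mp,mu,np,nu
∂2: piv[dfj,djp,dkl,dln,dlp,dlu,dmn,dnu,fju,flm,flu,fmu,jkn,jkp,jku,jln,jmp,jmu,klm,klu,mnp] rk=21  ker:kmu,lmu,lnu
rk∂_2=21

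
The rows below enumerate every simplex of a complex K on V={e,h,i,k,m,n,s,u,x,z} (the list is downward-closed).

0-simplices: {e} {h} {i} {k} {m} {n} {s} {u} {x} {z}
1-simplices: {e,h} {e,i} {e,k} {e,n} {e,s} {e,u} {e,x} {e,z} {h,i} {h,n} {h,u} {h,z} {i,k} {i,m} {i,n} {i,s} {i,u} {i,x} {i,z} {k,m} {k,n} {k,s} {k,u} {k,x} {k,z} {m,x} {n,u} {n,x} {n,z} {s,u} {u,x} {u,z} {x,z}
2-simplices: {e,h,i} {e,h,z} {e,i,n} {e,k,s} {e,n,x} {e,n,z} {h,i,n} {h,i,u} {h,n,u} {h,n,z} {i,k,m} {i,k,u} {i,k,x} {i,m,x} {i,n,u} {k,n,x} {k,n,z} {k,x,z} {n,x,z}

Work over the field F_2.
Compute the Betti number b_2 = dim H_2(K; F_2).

b_2=3

n_0=10 n_1=33 n_2=19  [Z2]
∂1: piv[eh,ei,ek,en,es,eu,ex,ez,im] rk=9  ker:hi,hn,hu,hz,ik,in,is,iu,ix,iz,km,kn,ks,ku,kx,kz,mx,nu,nx,nz,su,ux,uz,xz
∂2: piv[ehi,ehz,ein,eks,enx,enz,hin,hiu,hnu,ikm,iku,ikx,imx,knx,knz,kxz] rk=16  ker:hnz,inu,nxz
b_2=(19−16)−0=3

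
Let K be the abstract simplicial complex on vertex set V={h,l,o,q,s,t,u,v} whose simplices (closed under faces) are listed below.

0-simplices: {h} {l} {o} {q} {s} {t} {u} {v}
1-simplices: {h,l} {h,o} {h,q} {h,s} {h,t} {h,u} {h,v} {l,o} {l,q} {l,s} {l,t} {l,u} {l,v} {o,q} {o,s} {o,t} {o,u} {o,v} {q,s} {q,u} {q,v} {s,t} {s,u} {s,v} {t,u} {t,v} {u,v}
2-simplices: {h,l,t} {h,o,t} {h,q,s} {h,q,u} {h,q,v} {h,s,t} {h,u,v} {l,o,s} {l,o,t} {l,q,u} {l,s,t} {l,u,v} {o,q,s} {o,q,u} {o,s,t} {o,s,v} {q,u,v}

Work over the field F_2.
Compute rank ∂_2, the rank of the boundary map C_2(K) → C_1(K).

n_0=8 n_1=27 n_2=17  [Z2]
∂1: piv[hl,ho,hq,hs,ht,hu,hv] rk=7  ker:lo,lq,ls,lt,lu,lv,oq,os,ot,ou,ov,qs,qu,qv,st,su,sv,tu,tv,uv
∂2: piv[hlt,hot,hqs,hqu,hqv,hst,huv,los,lot,lqu,lst,luv,oqs,oqu,osv] rk=15  ker:ost,quv
rk∂_2=15

rank∂_2=15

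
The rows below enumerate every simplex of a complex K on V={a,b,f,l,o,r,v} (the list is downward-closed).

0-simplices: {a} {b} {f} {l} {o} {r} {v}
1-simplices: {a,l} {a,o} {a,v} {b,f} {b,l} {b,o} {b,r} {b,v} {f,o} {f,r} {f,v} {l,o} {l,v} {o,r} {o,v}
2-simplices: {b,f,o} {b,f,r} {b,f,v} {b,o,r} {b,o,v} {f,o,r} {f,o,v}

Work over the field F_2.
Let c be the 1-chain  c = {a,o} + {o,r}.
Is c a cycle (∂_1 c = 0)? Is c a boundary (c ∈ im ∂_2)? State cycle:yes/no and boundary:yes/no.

cycle:no boundary:no

n_0=7 n_1=15 n_2=7  [Z2]
∂1: piv[al,ao,av,bf,bl,br] rk=6  ker:bo,bv,fo,fr,fv,lo,lv,or,ov
∂2: piv[bfo,bfr,bfv,bor,bov] rk=5  ker:for,fov
∂1c = {a} + {r}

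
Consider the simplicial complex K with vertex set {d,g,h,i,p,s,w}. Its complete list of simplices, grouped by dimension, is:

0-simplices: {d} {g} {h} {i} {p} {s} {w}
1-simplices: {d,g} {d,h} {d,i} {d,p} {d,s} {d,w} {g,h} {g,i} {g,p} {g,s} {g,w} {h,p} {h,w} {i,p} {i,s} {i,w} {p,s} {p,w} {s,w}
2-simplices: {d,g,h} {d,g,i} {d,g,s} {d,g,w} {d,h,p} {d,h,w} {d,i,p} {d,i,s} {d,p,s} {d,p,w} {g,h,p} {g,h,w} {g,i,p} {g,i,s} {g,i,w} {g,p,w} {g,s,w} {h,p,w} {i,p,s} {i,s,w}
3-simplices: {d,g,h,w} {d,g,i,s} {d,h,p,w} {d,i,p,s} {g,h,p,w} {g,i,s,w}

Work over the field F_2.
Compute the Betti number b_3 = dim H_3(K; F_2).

n_0=7 n_1=19 n_2=20 n_3=6  [Z2]
∂1: piv[dg,dh,di,dp,ds,dw] rk=6  ker:gh,gi,gp,gs,gw,hp,hw,ip,is,iw,ps,pw,sw
∂2: piv[dgh,dgi,dgs,dgw,dhp,dhw,dip,dis,dps,dpw,ghp,giw,gsw] rk=13  ker:ghw,gip,gis,gpw,hpw,ips,isw
∂3: piv[dghw,dgis,dhpw,dips,ghpw,gisw] rk=6
b_3=(6−6)−0=0

b_3=0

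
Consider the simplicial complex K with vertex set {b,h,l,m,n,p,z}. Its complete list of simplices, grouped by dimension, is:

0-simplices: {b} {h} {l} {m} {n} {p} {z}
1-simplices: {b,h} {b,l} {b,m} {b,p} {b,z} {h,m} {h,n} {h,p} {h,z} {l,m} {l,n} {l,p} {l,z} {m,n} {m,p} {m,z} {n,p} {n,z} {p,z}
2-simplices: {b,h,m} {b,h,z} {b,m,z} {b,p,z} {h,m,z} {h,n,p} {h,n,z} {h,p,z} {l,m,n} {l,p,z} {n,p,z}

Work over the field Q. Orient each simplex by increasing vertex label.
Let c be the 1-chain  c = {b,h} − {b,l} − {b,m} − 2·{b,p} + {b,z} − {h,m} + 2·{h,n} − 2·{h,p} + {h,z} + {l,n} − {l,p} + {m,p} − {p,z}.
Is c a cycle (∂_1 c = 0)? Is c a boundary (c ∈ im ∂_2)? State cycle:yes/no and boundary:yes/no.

cycle:no boundary:no

n_0=7 n_1=19 n_2=11  [Q]
∂1: piv[bh,bl,bm,bp,bz,hn] rk=6  ker:hm,hp,hz,lm,ln,lp,lz,mn,mp,mz,np,nz,pz
∂2: piv[bhm,bhz,bmz,bpz,hnp,hnz,hpz,lmn,lpz] rk=9  ker:hmz,npz
∂1c = 2·{b} + {h} − {l} − 3·{m} + 3·{n} − 3·{p} + {z}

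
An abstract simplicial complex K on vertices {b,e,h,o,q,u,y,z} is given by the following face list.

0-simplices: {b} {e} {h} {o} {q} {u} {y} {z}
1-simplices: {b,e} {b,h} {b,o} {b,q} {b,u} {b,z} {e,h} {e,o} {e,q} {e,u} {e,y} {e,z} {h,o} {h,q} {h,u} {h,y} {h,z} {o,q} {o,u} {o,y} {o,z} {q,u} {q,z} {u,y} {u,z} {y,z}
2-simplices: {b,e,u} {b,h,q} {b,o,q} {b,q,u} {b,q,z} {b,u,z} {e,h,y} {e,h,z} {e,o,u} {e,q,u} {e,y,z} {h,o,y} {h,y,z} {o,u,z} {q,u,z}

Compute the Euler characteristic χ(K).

χ(K)=-3

n_0=8 n_1=26 n_2=15
χ=+8−26+15=-3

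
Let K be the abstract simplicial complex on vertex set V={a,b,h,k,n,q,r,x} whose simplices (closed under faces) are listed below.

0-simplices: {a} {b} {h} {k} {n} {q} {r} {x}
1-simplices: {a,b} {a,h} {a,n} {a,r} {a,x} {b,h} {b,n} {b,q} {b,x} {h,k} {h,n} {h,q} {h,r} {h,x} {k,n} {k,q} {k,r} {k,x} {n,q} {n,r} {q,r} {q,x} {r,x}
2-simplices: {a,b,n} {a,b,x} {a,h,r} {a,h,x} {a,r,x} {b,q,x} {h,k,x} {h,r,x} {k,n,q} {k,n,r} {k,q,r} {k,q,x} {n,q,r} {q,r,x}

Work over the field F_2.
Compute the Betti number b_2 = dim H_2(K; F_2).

b_2=2

n_0=8 n_1=23 n_2=14  [Z2]
∂1: piv[ab,ah,an,ar,ax,bq,hk] rk=7  ker:bh,bn,bx,hn,hq,hr,hx,kn,kq,kr,kx,nq,nr,qr,qx,rx
∂2: piv[abn,abx,ahr,ahx,arx,bqx,hkx,knq,knr,kqr,kqx,qrx] rk=12  ker:hrx,nqr
b_2=(14−12)−0=2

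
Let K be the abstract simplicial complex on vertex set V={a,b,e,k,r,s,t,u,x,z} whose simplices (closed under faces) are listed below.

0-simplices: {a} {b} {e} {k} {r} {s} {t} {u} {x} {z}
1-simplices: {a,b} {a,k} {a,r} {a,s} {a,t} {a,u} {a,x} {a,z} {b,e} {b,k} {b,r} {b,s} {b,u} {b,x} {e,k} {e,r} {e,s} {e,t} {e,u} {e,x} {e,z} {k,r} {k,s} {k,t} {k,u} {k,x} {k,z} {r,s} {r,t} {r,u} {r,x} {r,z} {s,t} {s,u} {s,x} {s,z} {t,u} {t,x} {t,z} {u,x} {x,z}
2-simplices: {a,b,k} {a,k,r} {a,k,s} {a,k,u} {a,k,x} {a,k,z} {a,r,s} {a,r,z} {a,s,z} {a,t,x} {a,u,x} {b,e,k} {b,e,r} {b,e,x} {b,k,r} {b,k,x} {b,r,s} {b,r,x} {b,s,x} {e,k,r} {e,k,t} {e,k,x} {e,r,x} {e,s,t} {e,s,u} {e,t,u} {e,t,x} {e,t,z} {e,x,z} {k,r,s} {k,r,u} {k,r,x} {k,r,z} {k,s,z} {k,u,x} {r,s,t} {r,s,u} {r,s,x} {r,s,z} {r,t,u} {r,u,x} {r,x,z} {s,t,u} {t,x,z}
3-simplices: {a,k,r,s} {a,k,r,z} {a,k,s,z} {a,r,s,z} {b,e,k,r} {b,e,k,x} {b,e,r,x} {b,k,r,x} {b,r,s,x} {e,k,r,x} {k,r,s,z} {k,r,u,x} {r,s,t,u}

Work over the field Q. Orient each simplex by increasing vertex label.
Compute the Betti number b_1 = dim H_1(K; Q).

b_1=2

n_0=10 n_1=41 n_2=44 n_3=13  [Q]
∂1: piv[ab,ak,ar,as,at,au,ax,az,be] rk=9  ker:bk,br,bs,bu,bx,ek,er,es,et,eu,ex,ez,kr,ks,kt,ku,kx,kz,rs,rt,ru,rx,rz,st,su,sx,sz,tu,tx,tz,ux,xz
∂2: piv[abk,akr,aks,aku,akx,akz,ars,arz,asz,atx,aux,bek,ber,bex,bkr,bkx,brs,brx,bsx,ekt,est,esu,etu,etx,etz,exz,kru,rst,rsu,rxz] rk=30  ker:ekr,ekx,erx,krs,krx,krz,ksz,kux,rsx,rsz,rtu,rux,stu,txz
∂3: piv[akrs,akrz,aksz,arsz,bekr,bekx,berx,bkrx,brsx,krux,rstu] rk=11  ker:ekrx,krsz
b_1=(41−9)−30=2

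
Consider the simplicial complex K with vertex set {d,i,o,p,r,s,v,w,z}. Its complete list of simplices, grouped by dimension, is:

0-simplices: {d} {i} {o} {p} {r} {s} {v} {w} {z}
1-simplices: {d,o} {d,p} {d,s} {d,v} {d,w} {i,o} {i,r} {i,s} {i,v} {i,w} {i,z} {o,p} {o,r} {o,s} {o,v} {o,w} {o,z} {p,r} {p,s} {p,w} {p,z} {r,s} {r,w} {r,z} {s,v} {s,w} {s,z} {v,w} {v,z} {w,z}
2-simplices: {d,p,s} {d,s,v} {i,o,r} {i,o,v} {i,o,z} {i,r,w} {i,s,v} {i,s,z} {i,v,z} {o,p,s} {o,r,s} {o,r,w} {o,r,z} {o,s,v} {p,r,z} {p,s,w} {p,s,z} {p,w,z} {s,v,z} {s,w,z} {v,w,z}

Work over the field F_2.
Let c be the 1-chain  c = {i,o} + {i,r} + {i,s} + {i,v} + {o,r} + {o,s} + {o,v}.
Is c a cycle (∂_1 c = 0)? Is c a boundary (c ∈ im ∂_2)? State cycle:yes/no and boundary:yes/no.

cycle:yes boundary:yes

n_0=9 n_1=30 n_2=21  [Z2]
∂1: piv[do,dp,ds,dv,dw,io,ir,iz] rk=8  ker:is,iv,iw,op,or,os,ov,ow,oz,pr,ps,pw,pz,rs,rw,rz,sv,sw,sz,vw,vz,wz
∂2: piv[dps,dsv,ior,iov,ioz,irw,isv,isz,ivz,ops,ors,orw,orz,osv,prz,psw,psz,pwz,vwz] rk=19  ker:svz,swz
∂1c = 0
c vs im∂2: reduces to 0 ⇒ boundary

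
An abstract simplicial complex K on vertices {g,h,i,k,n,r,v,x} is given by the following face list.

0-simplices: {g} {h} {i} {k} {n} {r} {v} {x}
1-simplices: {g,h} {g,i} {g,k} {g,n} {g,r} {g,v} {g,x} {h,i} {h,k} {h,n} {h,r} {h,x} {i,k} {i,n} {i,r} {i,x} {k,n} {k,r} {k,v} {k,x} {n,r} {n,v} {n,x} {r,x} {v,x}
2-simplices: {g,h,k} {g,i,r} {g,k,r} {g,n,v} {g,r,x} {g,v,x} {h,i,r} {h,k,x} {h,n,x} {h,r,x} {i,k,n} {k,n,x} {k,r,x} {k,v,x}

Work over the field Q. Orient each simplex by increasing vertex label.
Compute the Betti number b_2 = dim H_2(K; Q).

n_0=8 n_1=25 n_2=14  [Q]
∂1: piv[gh,gi,gk,gn,gr,gv,gx] rk=7  ker:hi,hk,hn,hr,hx,ik,in,ir,ix,kn,kr,kv,kx,nr,nv,nx,rx,vx
∂2: piv[ghk,gir,gkr,gnv,grx,gvx,hir,hkx,hnx,hrx,ikn,knx,krx,kvx] rk=14
b_2=(14−14)−0=0

b_2=0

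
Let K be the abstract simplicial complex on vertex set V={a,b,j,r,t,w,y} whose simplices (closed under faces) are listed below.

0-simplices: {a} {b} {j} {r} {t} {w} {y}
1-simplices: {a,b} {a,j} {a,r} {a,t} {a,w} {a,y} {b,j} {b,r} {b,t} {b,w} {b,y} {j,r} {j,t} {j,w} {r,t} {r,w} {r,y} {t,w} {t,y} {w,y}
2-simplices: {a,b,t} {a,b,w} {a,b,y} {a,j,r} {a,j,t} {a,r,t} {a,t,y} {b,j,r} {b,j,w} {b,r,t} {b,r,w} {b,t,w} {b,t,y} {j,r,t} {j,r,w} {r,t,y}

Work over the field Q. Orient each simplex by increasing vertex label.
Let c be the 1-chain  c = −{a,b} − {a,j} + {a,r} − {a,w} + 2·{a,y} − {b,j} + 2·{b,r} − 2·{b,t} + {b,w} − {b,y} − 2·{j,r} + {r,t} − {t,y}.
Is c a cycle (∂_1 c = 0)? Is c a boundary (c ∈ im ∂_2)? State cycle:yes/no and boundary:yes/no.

cycle:yes boundary:yes

n_0=7 n_1=20 n_2=16  [Q]
∂1: piv[ab,aj,ar,at,aw,ay] rk=6  ker:bj,br,bt,bw,by,jr,jt,jw,rt,rw,ry,tw,ty,wy
∂2: piv[abt,abw,aby,ajr,ajt,art,aty,bjr,bjw,brt,brw,btw,rty] rk=13  ker:bty,jrt,jrw
∂1c = 0
c vs im∂2: reduces to 0 ⇒ boundary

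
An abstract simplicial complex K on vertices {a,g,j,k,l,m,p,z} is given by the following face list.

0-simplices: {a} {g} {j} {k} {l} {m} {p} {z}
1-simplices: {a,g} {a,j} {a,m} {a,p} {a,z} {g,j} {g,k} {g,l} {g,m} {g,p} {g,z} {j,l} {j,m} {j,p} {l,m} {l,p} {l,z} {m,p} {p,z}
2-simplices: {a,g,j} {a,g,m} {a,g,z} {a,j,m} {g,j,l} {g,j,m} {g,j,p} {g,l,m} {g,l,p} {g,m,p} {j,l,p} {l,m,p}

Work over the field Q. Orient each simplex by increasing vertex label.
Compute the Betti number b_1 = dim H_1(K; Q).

n_0=8 n_1=19 n_2=12  [Q]
∂1: piv[ag,aj,am,ap,az,gk,gl] rk=7  ker:gj,gm,gp,gz,jl,jm,jp,lm,lp,lz,mp,pz
∂2: piv[agj,agm,agz,ajm,gjl,gjp,glm,glp,gmp] rk=9  ker:gjm,jlp,lmp
b_1=(19−7)−9=3

b_1=3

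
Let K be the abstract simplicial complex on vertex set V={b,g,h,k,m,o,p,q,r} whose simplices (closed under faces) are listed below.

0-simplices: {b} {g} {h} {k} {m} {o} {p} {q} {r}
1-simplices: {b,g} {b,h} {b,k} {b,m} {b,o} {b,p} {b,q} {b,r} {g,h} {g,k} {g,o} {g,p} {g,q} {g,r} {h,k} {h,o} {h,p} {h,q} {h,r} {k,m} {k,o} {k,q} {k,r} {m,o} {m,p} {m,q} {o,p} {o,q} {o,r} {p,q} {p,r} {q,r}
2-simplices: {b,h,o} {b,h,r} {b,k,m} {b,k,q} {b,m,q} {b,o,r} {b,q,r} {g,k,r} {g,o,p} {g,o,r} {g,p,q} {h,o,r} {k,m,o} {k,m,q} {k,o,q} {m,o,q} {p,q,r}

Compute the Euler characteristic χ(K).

χ(K)=-6

n_0=9 n_1=32 n_2=17
χ=+9−32+17=-6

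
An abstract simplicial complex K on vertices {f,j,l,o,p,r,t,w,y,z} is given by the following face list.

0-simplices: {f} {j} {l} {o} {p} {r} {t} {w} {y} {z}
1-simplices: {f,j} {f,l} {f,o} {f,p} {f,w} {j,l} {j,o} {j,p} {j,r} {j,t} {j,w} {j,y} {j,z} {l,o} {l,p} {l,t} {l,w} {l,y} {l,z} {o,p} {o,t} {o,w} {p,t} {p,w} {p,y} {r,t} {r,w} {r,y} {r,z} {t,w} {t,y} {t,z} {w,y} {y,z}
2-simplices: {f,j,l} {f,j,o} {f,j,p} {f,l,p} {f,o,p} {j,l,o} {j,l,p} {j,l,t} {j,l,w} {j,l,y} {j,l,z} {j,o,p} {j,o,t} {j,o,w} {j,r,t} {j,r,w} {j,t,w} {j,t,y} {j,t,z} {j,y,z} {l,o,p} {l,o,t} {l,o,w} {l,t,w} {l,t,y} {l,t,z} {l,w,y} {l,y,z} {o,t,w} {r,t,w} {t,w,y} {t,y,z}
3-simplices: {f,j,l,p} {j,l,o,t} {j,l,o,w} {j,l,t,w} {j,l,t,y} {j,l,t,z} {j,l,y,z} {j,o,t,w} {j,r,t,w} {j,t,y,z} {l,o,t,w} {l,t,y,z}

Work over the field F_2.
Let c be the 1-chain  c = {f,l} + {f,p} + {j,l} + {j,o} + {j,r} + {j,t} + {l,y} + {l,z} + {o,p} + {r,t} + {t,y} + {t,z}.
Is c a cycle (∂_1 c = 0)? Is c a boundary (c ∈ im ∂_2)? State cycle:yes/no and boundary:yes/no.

cycle:yes boundary:yes

n_0=10 n_1=34 n_2=32 n_3=12  [Z2]
∂1: piv[fj,fl,fo,fp,fw,jr,jt,jy,jz] rk=9  ker:jl,jo,jp,jw,lo,lp,lt,lw,ly,lz,op,ot,ow,pt,pw,py,rt,rw,ry,rz,tw,ty,tz,wy,yz
∂2: piv[fjl,fjo,fjp,flp,fop,jlo,jlt,jlw,jly,jlz,jot,jow,jrt,jrw,jtw,jty,jtz,jyz,lwy] rk=19  ker:jlp,jop,lop,lot,low,ltw,lty,ltz,lyz,otw,rtw,twy,tyz
∂3: piv[fjlp,jlot,jlow,jltw,jlty,jltz,jlyz,jotw,jrtw,jtyz] rk=10  ker:lotw,ltyz
∂1c = 0
c vs im∂2: reduces to 0 ⇒ boundary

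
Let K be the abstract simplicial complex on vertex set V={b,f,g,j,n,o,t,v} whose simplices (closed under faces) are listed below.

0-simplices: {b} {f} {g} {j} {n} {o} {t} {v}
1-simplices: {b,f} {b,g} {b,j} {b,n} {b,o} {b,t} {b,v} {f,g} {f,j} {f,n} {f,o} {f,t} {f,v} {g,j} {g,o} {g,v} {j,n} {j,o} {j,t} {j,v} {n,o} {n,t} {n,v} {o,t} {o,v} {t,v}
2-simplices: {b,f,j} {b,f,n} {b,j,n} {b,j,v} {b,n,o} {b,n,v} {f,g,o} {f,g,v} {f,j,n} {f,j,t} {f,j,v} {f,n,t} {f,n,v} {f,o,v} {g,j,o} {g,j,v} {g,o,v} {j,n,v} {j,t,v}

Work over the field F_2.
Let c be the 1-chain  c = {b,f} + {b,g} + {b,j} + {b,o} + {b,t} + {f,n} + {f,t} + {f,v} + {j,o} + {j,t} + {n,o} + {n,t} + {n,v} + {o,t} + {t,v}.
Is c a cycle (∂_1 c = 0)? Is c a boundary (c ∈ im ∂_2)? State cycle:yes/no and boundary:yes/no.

n_0=8 n_1=26 n_2=19  [Z2]
∂1: piv[bf,bg,bj,bn,bo,bt,bv] rk=7  ker:fg,fj,fn,fo,ft,fv,gj,go,gv,jn,jo,jt,jv,no,nt,nv,ot,ov,tv
∂2: piv[bfj,bfn,bjn,bjv,bno,bnv,fgo,fgv,fjt,fjv,fnt,fov,gjo,gjv,jtv] rk=15  ker:fjn,fnv,gov,jnv
∂1c = {b} + {g} + {j} + {v}

cycle:no boundary:no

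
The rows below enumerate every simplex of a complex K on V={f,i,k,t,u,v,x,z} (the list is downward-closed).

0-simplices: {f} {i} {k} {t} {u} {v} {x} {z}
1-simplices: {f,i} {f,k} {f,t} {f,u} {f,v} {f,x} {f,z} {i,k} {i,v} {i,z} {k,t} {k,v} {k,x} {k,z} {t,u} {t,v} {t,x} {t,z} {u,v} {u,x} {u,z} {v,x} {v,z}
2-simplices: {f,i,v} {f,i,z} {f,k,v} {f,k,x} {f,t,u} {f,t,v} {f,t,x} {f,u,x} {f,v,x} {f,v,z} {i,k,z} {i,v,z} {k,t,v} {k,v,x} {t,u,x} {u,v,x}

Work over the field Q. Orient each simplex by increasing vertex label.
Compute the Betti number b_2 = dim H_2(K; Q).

b_2=3

n_0=8 n_1=23 n_2=16  [Q]
∂1: piv[fi,fk,ft,fu,fv,fx,fz] rk=7  ker:ik,iv,iz,kt,kv,kx,kz,tu,tv,tx,tz,uv,ux,uz,vx,vz
∂2: piv[fiv,fiz,fkv,fkx,ftu,ftv,ftx,fux,fvx,fvz,ikz,ktv,uvx] rk=13  ker:ivz,kvx,tux
b_2=(16−13)−0=3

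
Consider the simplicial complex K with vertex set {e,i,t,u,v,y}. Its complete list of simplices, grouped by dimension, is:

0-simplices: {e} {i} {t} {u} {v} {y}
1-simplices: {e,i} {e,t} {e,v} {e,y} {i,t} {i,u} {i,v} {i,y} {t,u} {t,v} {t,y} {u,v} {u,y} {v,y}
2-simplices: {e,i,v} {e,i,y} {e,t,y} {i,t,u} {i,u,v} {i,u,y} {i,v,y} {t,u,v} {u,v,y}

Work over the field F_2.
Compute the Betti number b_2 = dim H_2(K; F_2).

n_0=6 n_1=14 n_2=9  [Z2]
∂1: piv[ei,et,ev,ey,iu] rk=5  ker:it,iv,iy,tu,tv,ty,uv,uy,vy
∂2: piv[eiv,eiy,ety,itu,iuv,iuy,ivy,tuv] rk=8  ker:uvy
b_2=(9−8)−0=1

b_2=1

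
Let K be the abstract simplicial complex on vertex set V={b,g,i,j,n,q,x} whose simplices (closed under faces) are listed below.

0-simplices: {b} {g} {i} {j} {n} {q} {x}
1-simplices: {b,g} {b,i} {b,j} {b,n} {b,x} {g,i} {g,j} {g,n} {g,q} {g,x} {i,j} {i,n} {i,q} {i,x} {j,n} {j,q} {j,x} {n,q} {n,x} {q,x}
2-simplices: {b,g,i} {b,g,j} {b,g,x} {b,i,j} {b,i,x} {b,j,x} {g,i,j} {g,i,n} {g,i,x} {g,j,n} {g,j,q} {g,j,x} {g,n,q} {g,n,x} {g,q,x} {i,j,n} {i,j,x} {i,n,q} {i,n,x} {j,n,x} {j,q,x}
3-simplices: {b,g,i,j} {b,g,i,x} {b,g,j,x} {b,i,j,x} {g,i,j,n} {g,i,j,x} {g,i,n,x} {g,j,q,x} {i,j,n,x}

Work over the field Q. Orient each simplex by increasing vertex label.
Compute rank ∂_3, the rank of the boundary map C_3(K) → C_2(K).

rank∂_3=8

n_0=7 n_1=20 n_2=21 n_3=9  [Q]
∂1: piv[bg,bi,bj,bn,bx,gq] rk=6  ker:gi,gj,gn,gx,ij,in,iq,ix,jn,jq,jx,nq,nx,qx
∂2: piv[bgi,bgj,bgx,bij,bix,bjx,gin,gjn,gjq,gnq,gnx,gqx,inq] rk=13  ker:gij,gix,gjx,ijn,ijx,inx,jnx,jqx
∂3: piv[bgij,bgix,bgjx,bijx,gijn,ginx,gjqx,ijnx] rk=8  ker:gijx
rk∂_3=8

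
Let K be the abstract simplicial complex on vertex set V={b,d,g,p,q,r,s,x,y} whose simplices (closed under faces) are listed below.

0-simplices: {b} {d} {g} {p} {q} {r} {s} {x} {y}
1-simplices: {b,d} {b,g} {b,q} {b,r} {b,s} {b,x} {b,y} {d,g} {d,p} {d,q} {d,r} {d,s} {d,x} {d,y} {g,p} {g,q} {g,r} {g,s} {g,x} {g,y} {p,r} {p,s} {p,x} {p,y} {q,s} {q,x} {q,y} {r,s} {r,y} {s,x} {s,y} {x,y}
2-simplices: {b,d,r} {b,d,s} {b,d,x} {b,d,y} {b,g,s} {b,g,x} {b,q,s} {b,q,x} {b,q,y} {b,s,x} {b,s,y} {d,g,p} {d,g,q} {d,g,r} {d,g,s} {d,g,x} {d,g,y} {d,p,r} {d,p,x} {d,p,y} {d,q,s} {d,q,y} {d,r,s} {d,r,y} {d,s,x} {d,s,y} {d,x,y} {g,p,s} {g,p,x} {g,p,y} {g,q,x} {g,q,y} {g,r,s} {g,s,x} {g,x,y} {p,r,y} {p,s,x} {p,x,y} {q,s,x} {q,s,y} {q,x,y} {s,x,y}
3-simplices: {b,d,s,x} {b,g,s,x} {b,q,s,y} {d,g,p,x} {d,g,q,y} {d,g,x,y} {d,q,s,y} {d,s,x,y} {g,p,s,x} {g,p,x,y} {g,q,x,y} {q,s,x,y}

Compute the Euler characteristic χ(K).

χ(K)=7

n_0=9 n_1=32 n_2=42 n_3=12
χ=+9−32+42−12=7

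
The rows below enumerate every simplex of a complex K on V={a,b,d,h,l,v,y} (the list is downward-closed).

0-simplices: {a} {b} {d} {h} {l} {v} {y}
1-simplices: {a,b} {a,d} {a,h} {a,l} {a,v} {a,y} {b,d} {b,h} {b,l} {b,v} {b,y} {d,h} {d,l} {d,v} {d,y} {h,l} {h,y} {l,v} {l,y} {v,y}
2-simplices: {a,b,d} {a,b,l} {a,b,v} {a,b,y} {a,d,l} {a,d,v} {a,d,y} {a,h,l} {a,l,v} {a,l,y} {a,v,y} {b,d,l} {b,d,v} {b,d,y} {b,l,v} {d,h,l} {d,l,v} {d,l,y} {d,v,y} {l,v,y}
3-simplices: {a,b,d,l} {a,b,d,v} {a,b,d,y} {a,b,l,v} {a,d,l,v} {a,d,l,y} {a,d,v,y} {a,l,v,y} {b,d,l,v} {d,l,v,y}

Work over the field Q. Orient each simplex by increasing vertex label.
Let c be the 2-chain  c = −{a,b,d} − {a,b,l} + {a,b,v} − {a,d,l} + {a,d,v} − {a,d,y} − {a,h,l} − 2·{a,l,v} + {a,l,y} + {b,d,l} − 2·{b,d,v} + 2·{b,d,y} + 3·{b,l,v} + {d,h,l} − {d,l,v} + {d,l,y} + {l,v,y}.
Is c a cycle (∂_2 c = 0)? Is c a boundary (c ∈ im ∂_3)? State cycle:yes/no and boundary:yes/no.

cycle:no boundary:no

n_0=7 n_1=20 n_2=20 n_3=10  [Q]
∂1: piv[ab,ad,ah,al,av,ay] rk=6  ker:bd,bh,bl,bv,by,dh,dl,dv,dy,hl,hy,lv,ly,vy
∂2: piv[abd,abl,abv,aby,adl,adv,ady,ahl,alv,aly,avy,dhl] rk=12  ker:bdl,bdv,bdy,blv,dlv,dly,dvy,lvy
∂3: piv[abdl,abdv,abdy,ablv,adlv,adly,advy,alvy] rk=8  ker:bdlv,dlvy
∂2c = −{a,b} − {a,h} + 2·{a,l} + {b,l} − 2·{b,y} + {d,h} − {d,l} + {l,v} + {l,y} + {v,y}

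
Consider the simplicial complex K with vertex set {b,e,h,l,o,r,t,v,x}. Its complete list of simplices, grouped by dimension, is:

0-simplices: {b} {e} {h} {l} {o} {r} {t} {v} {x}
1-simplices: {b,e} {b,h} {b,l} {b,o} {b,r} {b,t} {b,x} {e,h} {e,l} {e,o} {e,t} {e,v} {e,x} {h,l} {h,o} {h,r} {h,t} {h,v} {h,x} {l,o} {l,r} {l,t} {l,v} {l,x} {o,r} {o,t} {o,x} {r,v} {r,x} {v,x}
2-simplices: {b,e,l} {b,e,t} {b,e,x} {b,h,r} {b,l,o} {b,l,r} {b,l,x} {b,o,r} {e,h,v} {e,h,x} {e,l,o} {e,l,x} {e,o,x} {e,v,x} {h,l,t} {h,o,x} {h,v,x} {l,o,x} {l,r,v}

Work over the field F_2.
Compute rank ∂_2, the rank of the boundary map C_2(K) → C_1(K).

rank∂_2=16

n_0=9 n_1=30 n_2=19  [Z2]
∂1: piv[be,bh,bl,bo,br,bt,bx,ev] rk=8  ker:eh,el,eo,et,ex,hl,ho,hr,ht,hv,hx,lo,lr,lt,lv,lx,or,ot,ox,rv,rx,vx
∂2: piv[bel,bet,bex,bhr,blo,blr,blx,bor,ehv,ehx,elo,eox,evx,hlt,hox,lrv] rk=16  ker:elx,hvx,lox
rk∂_2=16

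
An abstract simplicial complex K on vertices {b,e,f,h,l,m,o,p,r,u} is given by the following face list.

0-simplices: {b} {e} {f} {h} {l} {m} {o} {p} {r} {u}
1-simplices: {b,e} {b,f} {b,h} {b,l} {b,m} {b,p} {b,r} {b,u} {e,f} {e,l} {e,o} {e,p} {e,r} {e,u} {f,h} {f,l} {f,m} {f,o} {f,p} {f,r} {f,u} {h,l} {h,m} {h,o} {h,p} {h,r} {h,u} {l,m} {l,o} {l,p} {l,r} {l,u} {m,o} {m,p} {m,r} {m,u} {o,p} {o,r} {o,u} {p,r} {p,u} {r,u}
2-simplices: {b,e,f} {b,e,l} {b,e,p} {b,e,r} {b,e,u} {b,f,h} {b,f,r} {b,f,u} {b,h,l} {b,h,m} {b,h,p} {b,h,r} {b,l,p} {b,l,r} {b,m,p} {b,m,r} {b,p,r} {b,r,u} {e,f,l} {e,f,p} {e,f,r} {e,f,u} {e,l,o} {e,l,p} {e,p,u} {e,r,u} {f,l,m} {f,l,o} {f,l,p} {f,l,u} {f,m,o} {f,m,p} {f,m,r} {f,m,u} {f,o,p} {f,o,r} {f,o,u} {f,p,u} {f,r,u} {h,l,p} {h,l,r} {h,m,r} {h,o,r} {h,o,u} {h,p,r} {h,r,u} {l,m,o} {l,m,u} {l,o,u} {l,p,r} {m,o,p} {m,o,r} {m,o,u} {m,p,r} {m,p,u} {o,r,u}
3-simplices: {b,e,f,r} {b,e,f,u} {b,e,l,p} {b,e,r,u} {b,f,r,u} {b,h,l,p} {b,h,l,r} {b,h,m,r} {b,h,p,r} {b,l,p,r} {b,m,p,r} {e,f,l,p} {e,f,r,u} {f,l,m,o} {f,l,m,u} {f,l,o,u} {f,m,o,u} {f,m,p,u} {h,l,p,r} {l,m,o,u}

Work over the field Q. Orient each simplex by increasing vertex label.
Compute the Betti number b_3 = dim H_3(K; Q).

n_0=10 n_1=42 n_2=56 n_3=20  [Q]
∂1: piv[be,bf,bh,bl,bm,bp,br,bu,eo] rk=9  ker:ef,el,ep,er,eu,fh,fl,fm,fo,fp,fr,fu,hl,hm,ho,hp,hr,hu,lm,lo,lp,lr,lu,mo,mp,mr,mu,op,or,ou,pr,pu,ru
∂2: piv[bef,bel,bep,ber,beu,bfh,bfr,bfu,bhl,bhm,bhp,bhr,blp,blr,bmp,bmr,bpr,bru,efl,efp,elo,epu,flm,flo,flu,fmo,fmp,fmu,fop,for,fou,hor,hou] rk=33  ker:efr,efu,elp,eru,flp,fmr,fpu,fru,hlp,hlr,hmr,hpr,hru,lmo,lmu,lou,lpr,mop,mor,mou,mpr,mpu,oru
∂3: piv[befr,befu,belp,beru,bfru,bhlp,bhlr,bhmr,bhpr,blpr,bmpr,eflp,flmo,flmu,flou,fmou,fmpu] rk=17  ker:efru,hlpr,lmou
b_3=(20−17)−0=3

b_3=3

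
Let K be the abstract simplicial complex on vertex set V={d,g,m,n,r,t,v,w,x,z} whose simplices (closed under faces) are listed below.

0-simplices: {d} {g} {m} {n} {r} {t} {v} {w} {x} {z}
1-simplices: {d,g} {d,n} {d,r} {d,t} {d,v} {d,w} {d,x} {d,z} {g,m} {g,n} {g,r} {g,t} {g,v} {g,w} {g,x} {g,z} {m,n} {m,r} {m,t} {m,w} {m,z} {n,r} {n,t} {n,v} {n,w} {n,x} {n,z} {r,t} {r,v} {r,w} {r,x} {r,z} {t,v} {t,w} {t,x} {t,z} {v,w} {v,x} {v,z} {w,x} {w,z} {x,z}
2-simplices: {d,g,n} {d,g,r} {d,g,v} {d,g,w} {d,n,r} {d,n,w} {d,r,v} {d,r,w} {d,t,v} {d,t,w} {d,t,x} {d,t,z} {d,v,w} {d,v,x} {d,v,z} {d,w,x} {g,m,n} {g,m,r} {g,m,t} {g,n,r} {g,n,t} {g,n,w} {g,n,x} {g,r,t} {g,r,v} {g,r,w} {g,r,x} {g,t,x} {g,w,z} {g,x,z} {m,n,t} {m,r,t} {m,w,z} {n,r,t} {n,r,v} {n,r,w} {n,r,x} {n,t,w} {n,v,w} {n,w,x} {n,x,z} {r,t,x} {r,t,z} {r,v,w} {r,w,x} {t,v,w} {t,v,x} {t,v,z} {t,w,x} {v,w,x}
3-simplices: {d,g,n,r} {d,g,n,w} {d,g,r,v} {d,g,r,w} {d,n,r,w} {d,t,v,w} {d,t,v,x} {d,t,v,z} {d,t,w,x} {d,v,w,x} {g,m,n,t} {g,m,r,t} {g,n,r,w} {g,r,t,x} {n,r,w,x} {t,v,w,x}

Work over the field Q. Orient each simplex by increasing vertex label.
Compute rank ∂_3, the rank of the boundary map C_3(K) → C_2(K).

rank∂_3=14

n_0=10 n_1=42 n_2=50 n_3=16  [Q]
∂1: piv[dg,dn,dr,dt,dv,dw,dx,dz,gm] rk=9  ker:gn,gr,gt,gv,gw,gx,gz,mn,mr,mt,mw,mz,nr,nt,nv,nw,nx,nz,rt,rv,rw,rx,rz,tv,tw,tx,tz,vw,vx,vz,wx,wz,xz
∂2: piv[dgn,dgr,dgv,dgw,dnr,dnw,drv,drw,dtv,dtw,dtx,dtz,dvw,dvx,dvz,dwx,gmn,gmr,gmt,gnt,gnx,grt,grx,gtx,gwz,gxz,mwz,nrv,ntw,nxz,rtz] rk=31  ker:gnr,gnw,grv,grw,mnt,mrt,nrt,nrw,nrx,nvw,nwx,rtx,rvw,rwx,tvw,tvx,tvz,twx,vwx
∂3: piv[dgnr,dgnw,dgrv,dgrw,dnrw,dtvw,dtvx,dtvz,dtwx,dvwx,gmnt,gmrt,grtx,nrwx] rk=14  ker:gnrw,tvwx
rk∂_3=14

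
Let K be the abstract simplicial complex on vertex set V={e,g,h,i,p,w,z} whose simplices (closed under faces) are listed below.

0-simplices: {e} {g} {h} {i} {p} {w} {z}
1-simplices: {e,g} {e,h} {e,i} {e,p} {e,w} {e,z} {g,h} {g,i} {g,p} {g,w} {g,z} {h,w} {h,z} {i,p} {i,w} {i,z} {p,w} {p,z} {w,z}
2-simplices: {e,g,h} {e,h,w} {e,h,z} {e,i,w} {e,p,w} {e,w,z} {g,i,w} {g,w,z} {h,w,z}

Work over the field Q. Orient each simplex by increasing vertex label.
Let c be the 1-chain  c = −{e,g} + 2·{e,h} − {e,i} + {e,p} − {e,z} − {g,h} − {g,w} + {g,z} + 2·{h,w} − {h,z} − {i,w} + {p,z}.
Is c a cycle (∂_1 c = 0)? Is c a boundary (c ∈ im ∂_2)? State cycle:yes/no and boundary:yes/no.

n_0=7 n_1=19 n_2=9  [Q]
∂1: piv[eg,eh,ei,ep,ew,ez] rk=6  ker:gh,gi,gp,gw,gz,hw,hz,ip,iw,iz,pw,pz,wz
∂2: piv[egh,ehw,ehz,eiw,epw,ewz,giw,gwz] rk=8  ker:hwz
∂1c = 0
c vs im∂2: residual ≠ 0 ⇒ not boundary

cycle:yes boundary:no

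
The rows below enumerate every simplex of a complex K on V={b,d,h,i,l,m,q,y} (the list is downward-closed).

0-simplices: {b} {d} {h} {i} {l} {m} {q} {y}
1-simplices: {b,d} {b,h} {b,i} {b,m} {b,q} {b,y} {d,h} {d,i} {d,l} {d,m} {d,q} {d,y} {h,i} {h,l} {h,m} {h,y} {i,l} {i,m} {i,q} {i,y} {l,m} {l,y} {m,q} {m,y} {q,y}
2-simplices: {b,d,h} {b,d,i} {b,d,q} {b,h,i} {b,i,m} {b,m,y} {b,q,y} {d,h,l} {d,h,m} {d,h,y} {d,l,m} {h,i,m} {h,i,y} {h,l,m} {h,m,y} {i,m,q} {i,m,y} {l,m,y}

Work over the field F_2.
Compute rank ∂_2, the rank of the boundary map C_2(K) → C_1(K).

rank∂_2=16

n_0=8 n_1=25 n_2=18  [Z2]
∂1: piv[bd,bh,bi,bm,bq,by,dl] rk=7  ker:dh,di,dm,dq,dy,hi,hl,hm,hy,il,im,iq,iy,lm,ly,mq,my,qy
∂2: piv[bdh,bdi,bdq,bhi,bim,bmy,bqy,dhl,dhm,dhy,dlm,him,hiy,hmy,imq,lmy] rk=16  ker:hlm,imy
rk∂_2=16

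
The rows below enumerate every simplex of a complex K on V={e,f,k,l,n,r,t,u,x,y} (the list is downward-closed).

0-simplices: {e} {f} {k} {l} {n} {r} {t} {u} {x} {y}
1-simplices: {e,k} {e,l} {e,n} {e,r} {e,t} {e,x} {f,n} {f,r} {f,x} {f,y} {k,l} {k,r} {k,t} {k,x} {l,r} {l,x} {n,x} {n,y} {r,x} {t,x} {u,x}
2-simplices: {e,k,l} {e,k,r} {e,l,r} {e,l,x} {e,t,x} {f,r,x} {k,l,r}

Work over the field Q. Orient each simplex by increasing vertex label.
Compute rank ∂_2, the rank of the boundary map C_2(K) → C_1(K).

rank∂_2=6

n_0=10 n_1=21 n_2=7  [Q]
∂1: piv[ek,el,en,er,et,ex,fn,fy,ux] rk=9  ker:fr,fx,kl,kr,kt,kx,lr,lx,nx,ny,rx,tx
∂2: piv[ekl,ekr,elr,elx,etx,frx] rk=6  ker:klr
rk∂_2=6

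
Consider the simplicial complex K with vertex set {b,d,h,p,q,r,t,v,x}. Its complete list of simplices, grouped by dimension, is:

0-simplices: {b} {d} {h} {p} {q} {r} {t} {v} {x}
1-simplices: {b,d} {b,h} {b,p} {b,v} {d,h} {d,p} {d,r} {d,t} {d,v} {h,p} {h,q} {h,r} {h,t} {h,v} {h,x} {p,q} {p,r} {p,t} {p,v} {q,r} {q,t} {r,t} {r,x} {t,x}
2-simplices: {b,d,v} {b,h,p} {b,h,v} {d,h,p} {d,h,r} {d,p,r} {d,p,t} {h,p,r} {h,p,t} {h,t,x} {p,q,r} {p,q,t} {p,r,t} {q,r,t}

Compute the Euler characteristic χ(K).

n_0=9 n_1=24 n_2=14
χ=+9−24+14=-1

χ(K)=-1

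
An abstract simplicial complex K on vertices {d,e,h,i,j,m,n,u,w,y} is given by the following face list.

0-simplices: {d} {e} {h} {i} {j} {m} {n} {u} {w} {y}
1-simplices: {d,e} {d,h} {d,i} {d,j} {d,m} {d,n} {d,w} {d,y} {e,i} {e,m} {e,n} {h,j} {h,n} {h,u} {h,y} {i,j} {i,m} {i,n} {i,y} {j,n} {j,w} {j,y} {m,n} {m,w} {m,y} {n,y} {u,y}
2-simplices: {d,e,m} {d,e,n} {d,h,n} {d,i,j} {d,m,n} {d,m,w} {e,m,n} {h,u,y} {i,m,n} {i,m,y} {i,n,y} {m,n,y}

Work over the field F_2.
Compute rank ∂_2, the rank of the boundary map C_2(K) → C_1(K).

rank∂_2=10

n_0=10 n_1=27 n_2=12  [Z2]
∂1: piv[de,dh,di,dj,dm,dn,dw,dy,hu] rk=9  ker:ei,em,en,hj,hn,hy,ij,im,in,iy,jn,jw,jy,mn,mw,my,ny,uy
∂2: piv[dem,den,dhn,dij,dmn,dmw,huy,imn,imy,iny] rk=10  ker:emn,mny
rk∂_2=10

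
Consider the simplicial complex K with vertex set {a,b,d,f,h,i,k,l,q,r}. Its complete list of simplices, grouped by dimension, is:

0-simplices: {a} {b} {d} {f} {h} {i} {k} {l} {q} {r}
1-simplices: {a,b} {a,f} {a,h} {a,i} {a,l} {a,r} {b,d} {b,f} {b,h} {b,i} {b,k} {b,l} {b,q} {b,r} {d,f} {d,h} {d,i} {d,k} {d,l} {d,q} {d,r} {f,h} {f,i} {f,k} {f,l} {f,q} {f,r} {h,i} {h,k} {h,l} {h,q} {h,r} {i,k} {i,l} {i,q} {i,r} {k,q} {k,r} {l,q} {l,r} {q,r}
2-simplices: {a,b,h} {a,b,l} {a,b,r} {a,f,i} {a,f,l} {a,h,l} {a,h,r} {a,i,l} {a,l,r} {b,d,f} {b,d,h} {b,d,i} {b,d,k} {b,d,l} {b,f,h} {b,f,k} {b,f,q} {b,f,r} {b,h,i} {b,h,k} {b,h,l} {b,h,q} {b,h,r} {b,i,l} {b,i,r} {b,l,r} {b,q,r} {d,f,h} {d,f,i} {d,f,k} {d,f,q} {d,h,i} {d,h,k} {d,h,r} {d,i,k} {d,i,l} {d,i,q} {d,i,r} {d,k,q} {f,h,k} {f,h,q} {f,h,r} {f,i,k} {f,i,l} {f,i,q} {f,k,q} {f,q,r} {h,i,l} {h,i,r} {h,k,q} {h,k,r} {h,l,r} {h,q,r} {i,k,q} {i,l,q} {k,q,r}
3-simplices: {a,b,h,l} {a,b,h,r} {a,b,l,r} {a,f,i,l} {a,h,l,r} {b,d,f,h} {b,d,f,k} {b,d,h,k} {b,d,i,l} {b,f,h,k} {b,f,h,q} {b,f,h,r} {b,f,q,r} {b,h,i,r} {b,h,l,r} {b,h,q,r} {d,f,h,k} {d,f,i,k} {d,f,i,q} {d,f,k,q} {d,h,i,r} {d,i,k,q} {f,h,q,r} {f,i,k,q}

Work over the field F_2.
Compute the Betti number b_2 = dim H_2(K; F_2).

n_0=10 n_1=41 n_2=56 n_3=24  [Z2]
∂1: piv[ab,af,ah,ai,al,ar,bd,bk,bq] rk=9  ker:bf,bh,bi,bl,br,df,dh,di,dk,dl,dq,dr,fh,fi,fk,fl,fq,fr,hi,hk,hl,hq,hr,ik,il,iq,ir,kq,kr,lq,lr,qr
∂2: piv[abh,abl,abr,afi,afl,ahl,ahr,ail,alr,bdf,bdh,bdi,bdk,bdl,bfh,bfk,bfq,bfr,bhi,bhk,bhq,bil,bir,bqr,dfi,dfq,dhr,dik,diq,dkq,hkr,ilq] rk=32  ker:bhl,bhr,blr,dfh,dfk,dhi,dhk,dil,dir,fhk,fhq,fhr,fik,fil,fiq,fkq,fqr,hil,hir,hkq,hlr,hqr,ikq,kqr
∂3: piv[abhl,abhr,ablr,afil,ahlr,bdfh,bdfk,bdhk,bdil,bfhk,bfhq,bfhr,bfqr,bhir,bhqr,dfik,dfiq,dfkq,dhir,dikq] rk=20  ker:bhlr,dfhk,fhqr,fikq
b_2=(56−32)−20=4

b_2=4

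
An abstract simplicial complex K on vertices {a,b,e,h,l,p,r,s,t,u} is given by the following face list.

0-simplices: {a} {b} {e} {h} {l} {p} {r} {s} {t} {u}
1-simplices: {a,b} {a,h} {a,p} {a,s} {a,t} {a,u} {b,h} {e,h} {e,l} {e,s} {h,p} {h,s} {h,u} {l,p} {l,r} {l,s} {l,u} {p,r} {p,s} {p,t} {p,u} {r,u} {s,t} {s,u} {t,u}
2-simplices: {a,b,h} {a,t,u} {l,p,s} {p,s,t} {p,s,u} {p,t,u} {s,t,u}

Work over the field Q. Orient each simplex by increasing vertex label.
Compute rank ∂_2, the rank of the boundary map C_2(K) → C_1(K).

rank∂_2=6

n_0=10 n_1=25 n_2=7  [Q]
∂1: piv[ab,ah,ap,as,at,au,eh,el,lr] rk=9  ker:bh,es,hp,hs,hu,lp,ls,lu,pr,ps,pt,pu,ru,st,su,tu
∂2: piv[abh,atu,lps,pst,psu,ptu] rk=6  ker:stu
rk∂_2=6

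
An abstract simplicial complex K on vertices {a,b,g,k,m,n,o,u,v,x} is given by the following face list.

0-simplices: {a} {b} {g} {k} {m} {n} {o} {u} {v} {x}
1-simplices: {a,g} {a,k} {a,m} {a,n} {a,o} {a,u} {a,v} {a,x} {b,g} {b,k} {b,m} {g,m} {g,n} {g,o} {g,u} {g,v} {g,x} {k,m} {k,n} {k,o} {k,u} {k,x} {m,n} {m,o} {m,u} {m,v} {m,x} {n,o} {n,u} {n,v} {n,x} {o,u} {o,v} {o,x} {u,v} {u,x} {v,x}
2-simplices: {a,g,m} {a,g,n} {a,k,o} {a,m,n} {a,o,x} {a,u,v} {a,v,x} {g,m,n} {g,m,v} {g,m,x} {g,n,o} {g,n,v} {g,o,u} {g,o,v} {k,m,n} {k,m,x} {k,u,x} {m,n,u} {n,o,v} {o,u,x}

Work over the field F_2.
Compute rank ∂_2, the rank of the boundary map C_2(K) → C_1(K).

rank∂_2=18

n_0=10 n_1=37 n_2=20  [Z2]
∂1: piv[ag,ak,am,an,ao,au,av,ax,bg] rk=9  ker:bk,bm,gm,gn,go,gu,gv,gx,km,kn,ko,ku,kx,mn,mo,mu,mv,mx,no,nu,nv,nx,ou,ov,ox,uv,ux,vx
∂2: piv[agm,agn,ako,amn,aox,auv,avx,gmv,gmx,gno,gnv,gou,gov,kmn,kmx,kux,mnu,oux] rk=18  ker:gmn,nov
rk∂_2=18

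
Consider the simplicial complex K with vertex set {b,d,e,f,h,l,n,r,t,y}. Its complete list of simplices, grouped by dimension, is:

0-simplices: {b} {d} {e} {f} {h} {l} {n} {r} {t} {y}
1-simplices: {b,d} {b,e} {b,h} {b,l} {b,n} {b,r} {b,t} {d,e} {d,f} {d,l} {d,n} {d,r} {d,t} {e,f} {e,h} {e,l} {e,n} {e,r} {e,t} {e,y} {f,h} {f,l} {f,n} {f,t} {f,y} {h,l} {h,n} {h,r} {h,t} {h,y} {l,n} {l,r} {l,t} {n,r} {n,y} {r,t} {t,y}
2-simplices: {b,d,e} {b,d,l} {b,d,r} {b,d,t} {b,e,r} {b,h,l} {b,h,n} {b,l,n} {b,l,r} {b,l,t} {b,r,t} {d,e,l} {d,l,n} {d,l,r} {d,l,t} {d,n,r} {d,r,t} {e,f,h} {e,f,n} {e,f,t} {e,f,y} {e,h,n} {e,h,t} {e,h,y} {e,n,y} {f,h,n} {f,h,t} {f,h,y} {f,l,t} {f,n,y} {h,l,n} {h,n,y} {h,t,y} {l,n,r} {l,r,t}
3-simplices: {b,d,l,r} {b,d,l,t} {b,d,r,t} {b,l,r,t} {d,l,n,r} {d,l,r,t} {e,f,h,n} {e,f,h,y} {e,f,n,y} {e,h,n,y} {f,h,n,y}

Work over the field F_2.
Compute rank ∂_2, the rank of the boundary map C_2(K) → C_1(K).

rank∂_2=24

n_0=10 n_1=37 n_2=35 n_3=11  [Z2]
∂1: piv[bd,be,bh,bl,bn,br,bt,df,ey] rk=9  ker:de,dl,dn,dr,dt,ef,eh,el,en,er,et,fh,fl,fn,ft,fy,hl,hn,hr,ht,hy,ln,lr,lt,nr,ny,rt,ty
∂2: piv[bde,bdl,bdr,bdt,ber,bhl,bhn,bln,blr,blt,brt,del,dln,dnr,efh,efn,eft,efy,ehn,eht,ehy,eny,flt,hty] rk=24  ker:dlr,dlt,drt,fhn,fht,fhy,fny,hln,hny,lnr,lrt
∂3: piv[bdlr,bdlt,bdrt,blrt,dlnr,efhn,efhy,efny,ehny] rk=9  ker:dlrt,fhny
rk∂_2=24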